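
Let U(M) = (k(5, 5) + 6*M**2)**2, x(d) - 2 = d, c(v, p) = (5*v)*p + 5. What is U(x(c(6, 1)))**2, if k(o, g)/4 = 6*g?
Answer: 4824074259269136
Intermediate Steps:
c(v, p) = 5 + 5*p*v (c(v, p) = 5*p*v + 5 = 5 + 5*p*v)
x(d) = 2 + d
k(o, g) = 24*g (k(o, g) = 4*(6*g) = 24*g)
U(M) = (120 + 6*M**2)**2 (U(M) = (24*5 + 6*M**2)**2 = (120 + 6*M**2)**2)
U(x(c(6, 1)))**2 = (36*(20 + (2 + (5 + 5*1*6))**2)**2)**2 = (36*(20 + (2 + (5 + 30))**2)**2)**2 = (36*(20 + (2 + 35)**2)**2)**2 = (36*(20 + 37**2)**2)**2 = (36*(20 + 1369)**2)**2 = (36*1389**2)**2 = (36*1929321)**2 = 69455556**2 = 4824074259269136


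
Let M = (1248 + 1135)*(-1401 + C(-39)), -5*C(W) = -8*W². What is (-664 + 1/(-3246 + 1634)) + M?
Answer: 19827775703/8060 ≈ 2.4600e+6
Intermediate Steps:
C(W) = 8*W²/5 (C(W) = -(-8)*W²/5 = 8*W²/5)
M = 12303429/5 (M = (1248 + 1135)*(-1401 + (8/5)*(-39)²) = 2383*(-1401 + (8/5)*1521) = 2383*(-1401 + 12168/5) = 2383*(5163/5) = 12303429/5 ≈ 2.4607e+6)
(-664 + 1/(-3246 + 1634)) + M = (-664 + 1/(-3246 + 1634)) + 12303429/5 = (-664 + 1/(-1612)) + 12303429/5 = (-664 - 1/1612) + 12303429/5 = -1070369/1612 + 12303429/5 = 19827775703/8060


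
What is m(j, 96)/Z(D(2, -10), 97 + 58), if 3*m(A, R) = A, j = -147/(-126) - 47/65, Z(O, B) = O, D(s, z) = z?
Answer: -173/11700 ≈ -0.014786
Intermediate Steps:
j = 173/390 (j = -147*(-1/126) - 47*1/65 = 7/6 - 47/65 = 173/390 ≈ 0.44359)
m(A, R) = A/3
m(j, 96)/Z(D(2, -10), 97 + 58) = ((1/3)*(173/390))/(-10) = (173/1170)*(-1/10) = -173/11700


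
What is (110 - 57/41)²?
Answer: 19829209/1681 ≈ 11796.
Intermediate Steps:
(110 - 57/41)² = (4453/41)² = 19829209/1681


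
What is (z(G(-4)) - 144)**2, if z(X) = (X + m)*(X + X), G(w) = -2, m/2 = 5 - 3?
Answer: 23104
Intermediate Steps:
m = 4 (m = 2*(5 - 3) = 2*2 = 4)
z(X) = 2*X*(4 + X) (z(X) = (X + 4)*(X + X) = (4 + X)*(2*X) = 2*X*(4 + X))
(z(G(-4)) - 144)**2 = (2*(-2)*(4 - 2) - 144)**2 = (2*(-2)*2 - 144)**2 = (-8 - 144)**2 = (-152)**2 = 23104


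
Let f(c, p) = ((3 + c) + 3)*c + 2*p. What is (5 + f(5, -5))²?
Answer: 2500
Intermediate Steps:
f(c, p) = 2*p + c*(6 + c) (f(c, p) = (6 + c)*c + 2*p = c*(6 + c) + 2*p = 2*p + c*(6 + c))
(5 + f(5, -5))² = (5 + (5² + 2*(-5) + 6*5))² = (5 + (25 - 10 + 30))² = (5 + 45)² = 50² = 2500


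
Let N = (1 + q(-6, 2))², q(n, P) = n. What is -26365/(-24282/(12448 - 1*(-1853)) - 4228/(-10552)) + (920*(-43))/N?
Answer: 509558176238/27188755 ≈ 18742.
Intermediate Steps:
N = 25 (N = (1 - 6)² = (-5)² = 25)
-26365/(-24282/(12448 - 1*(-1853)) - 4228/(-10552)) + (920*(-43))/N = -26365/(-24282/(12448 - 1*(-1853)) - 4228/(-10552)) + (920*(-43))/25 = -26365/(-24282/(12448 + 1853) - 4228*(-1/10552)) - 39560*1/25 = -26365/(-24282/14301 + 1057/2638) - 7912/5 = -26365/(-24282*1/14301 + 1057/2638) - 7912/5 = -26365/(-2698/1589 + 1057/2638) - 7912/5 = -26365/(-5437751/4191782) - 7912/5 = -26365*(-4191782/5437751) - 7912/5 = 110516332430/5437751 - 7912/5 = 509558176238/27188755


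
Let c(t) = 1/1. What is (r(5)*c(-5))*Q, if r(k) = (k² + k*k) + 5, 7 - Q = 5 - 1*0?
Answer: 110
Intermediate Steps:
Q = 2 (Q = 7 - (5 - 1*0) = 7 - (5 + 0) = 7 - 1*5 = 7 - 5 = 2)
c(t) = 1
r(k) = 5 + 2*k² (r(k) = (k² + k²) + 5 = 2*k² + 5 = 5 + 2*k²)
(r(5)*c(-5))*Q = ((5 + 2*5²)*1)*2 = ((5 + 2*25)*1)*2 = ((5 + 50)*1)*2 = (55*1)*2 = 55*2 = 110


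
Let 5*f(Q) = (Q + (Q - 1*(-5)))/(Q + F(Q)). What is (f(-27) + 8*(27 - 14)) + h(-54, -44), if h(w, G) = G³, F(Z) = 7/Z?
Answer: -313093077/3680 ≈ -85080.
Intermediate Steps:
f(Q) = (5 + 2*Q)/(5*(Q + 7/Q)) (f(Q) = ((Q + (Q - 1*(-5)))/(Q + 7/Q))/5 = ((Q + (Q + 5))/(Q + 7/Q))/5 = ((Q + (5 + Q))/(Q + 7/Q))/5 = ((5 + 2*Q)/(Q + 7/Q))/5 = (5 + 2*Q)/(5*(Q + 7/Q)))
(f(-27) + 8*(27 - 14)) + h(-54, -44) = ((⅕)*(-27)*(5 + 2*(-27))/(7 + (-27)²) + 8*(27 - 14)) + (-44)³ = ((⅕)*(-27)*(5 - 54)/(7 + 729) + 8*13) - 85184 = ((⅕)*(-27)*(-49)/736 + 104) - 85184 = ((⅕)*(-27)*(1/736)*(-49) + 104) - 85184 = (1323/3680 + 104) - 85184 = 384043/3680 - 85184 = -313093077/3680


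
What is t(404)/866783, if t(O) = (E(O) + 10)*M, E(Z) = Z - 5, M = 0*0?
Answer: 0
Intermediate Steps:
M = 0
E(Z) = -5 + Z
t(O) = 0 (t(O) = ((-5 + O) + 10)*0 = (5 + O)*0 = 0)
t(404)/866783 = 0/866783 = 0*(1/866783) = 0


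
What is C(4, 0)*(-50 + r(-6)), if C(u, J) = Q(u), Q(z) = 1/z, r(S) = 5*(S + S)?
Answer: -55/2 ≈ -27.500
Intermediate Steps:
r(S) = 10*S (r(S) = 5*(2*S) = 10*S)
Q(z) = 1/z
C(u, J) = 1/u
C(4, 0)*(-50 + r(-6)) = (-50 + 10*(-6))/4 = (-50 - 60)/4 = (1/4)*(-110) = -55/2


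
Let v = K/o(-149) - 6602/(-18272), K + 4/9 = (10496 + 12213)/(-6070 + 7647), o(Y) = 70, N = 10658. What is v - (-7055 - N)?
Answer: 80390403319559/4538353680 ≈ 17714.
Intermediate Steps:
K = 198073/14193 (K = -4/9 + (10496 + 12213)/(-6070 + 7647) = -4/9 + 22709/1577 = 198073/14193 ≈ 13.956)
v = 2544585719/4538353680 (v = (198073/14193)/70 - 6602/(-18272) = (198073/14193)*(1/70) - 6602*(-1/18272) = 198073/993510 + 3301/9136 = 2544585719/4538353680 ≈ 0.56069)
v - (-7055 - N) = 2544585719/4538353680 - (-7055 - 1*10658) = 2544585719/4538353680 - (-7055 - 10658) = 2544585719/4538353680 - 1*(-17713) = 2544585719/4538353680 + 17713 = 80390403319559/4538353680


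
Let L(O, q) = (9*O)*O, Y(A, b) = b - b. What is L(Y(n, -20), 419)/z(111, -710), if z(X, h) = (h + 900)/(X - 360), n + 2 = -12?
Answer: 0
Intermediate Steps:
n = -14 (n = -2 - 12 = -14)
Y(A, b) = 0
z(X, h) = (900 + h)/(-360 + X)
L(O, q) = 9*O²
L(Y(n, -20), 419)/z(111, -710) = (9*0²)/(((900 - 710)/(-360 + 111))) = (9*0)/((190/(-249))) = 0/((-1/249*190)) = 0/(-190/249) = 0*(-249/190) = 0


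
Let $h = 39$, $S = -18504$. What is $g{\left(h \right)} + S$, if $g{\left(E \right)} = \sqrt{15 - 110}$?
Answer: $-18504 + i \sqrt{95} \approx -18504.0 + 9.7468 i$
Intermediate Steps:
$g{\left(E \right)} = i \sqrt{95}$ ($g{\left(E \right)} = \sqrt{-95} = i \sqrt{95}$)
$g{\left(h \right)} + S = i \sqrt{95} - 18504 = -18504 + i \sqrt{95}$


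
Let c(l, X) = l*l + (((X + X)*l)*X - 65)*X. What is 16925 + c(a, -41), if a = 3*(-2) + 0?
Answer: 846678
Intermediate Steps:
a = -6 (a = -6 + 0 = -6)
c(l, X) = l**2 + X*(-65 + 2*l*X**2) (c(l, X) = l**2 + (((2*X)*l)*X - 65)*X = l**2 + ((2*X*l)*X - 65)*X = l**2 + (2*l*X**2 - 65)*X = l**2 + (-65 + 2*l*X**2)*X = l**2 + X*(-65 + 2*l*X**2))
16925 + c(a, -41) = 16925 + ((-6)**2 - 65*(-41) + 2*(-6)*(-41)**3) = 16925 + (36 + 2665 + 2*(-6)*(-68921)) = 16925 + (36 + 2665 + 827052) = 16925 + 829753 = 846678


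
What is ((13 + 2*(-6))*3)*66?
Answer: 198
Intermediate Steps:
((13 + 2*(-6))*3)*66 = ((13 - 12)*3)*66 = (1*3)*66 = 3*66 = 198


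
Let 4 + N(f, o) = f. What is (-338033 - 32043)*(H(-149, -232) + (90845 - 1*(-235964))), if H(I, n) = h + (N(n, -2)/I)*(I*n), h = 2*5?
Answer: -141210269396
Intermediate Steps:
N(f, o) = -4 + f
h = 10
H(I, n) = 10 + n*(-4 + n) (H(I, n) = 10 + ((-4 + n)/I)*(I*n) = 10 + n*(-4 + n))
(-338033 - 32043)*(H(-149, -232) + (90845 - 1*(-235964))) = (-338033 - 32043)*((10 - 232*(-4 - 232)) + (90845 - 1*(-235964))) = -370076*((10 - 232*(-236)) + (90845 + 235964)) = -370076*((10 + 54752) + 326809) = -370076*(54762 + 326809) = -370076*381571 = -141210269396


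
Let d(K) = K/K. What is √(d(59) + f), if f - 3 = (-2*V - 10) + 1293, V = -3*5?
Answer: √1317 ≈ 36.290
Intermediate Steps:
V = -15
d(K) = 1
f = 1316 (f = 3 + ((-2*(-15) - 10) + 1293) = 3 + ((30 - 10) + 1293) = 3 + (20 + 1293) = 3 + 1313 = 1316)
√(d(59) + f) = √(1 + 1316) = √1317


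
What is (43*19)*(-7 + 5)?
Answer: -1634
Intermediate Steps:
(43*19)*(-7 + 5) = 817*(-2) = -1634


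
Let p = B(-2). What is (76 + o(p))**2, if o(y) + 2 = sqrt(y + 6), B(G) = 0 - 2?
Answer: 5776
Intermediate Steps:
B(G) = -2
p = -2
o(y) = -2 + sqrt(6 + y) (o(y) = -2 + sqrt(y + 6) = -2 + sqrt(6 + y))
(76 + o(p))**2 = (76 + (-2 + sqrt(6 - 2)))**2 = (76 + (-2 + sqrt(4)))**2 = (76 + (-2 + 2))**2 = (76 + 0)**2 = 76**2 = 5776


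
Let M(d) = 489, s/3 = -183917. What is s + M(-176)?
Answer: -551262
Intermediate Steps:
s = -551751 (s = 3*(-183917) = -551751)
s + M(-176) = -551751 + 489 = -551262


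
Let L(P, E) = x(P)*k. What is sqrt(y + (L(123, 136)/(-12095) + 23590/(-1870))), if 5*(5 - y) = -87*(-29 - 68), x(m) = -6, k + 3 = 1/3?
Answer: I*sqrt(8673039247806835)/2261765 ≈ 41.175*I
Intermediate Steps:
k = -8/3 (k = -3 + 1/3 = -8/3 ≈ -2.6667)
L(P, E) = 16 (L(P, E) = -6*(-8/3) = 16)
y = -8414/5 (y = 5 - (-87)*(-29 - 68)/5 = 5 - (-87)*(-97)/5 = 5 - 1/5*8439 = 5 - 8439/5 = -8414/5 ≈ -1682.8)
sqrt(y + (L(123, 136)/(-12095) + 23590/(-1870))) = sqrt(-8414/5 + (16/(-12095) + 23590/(-1870))) = sqrt(-8414/5 + (16*(-1/12095) + 23590*(-1/1870))) = sqrt(-8414/5 + (-16/12095 - 2359/187)) = sqrt(-8414/5 - 28535097/2261765) = sqrt(-3834633239/2261765) = I*sqrt(8673039247806835)/2261765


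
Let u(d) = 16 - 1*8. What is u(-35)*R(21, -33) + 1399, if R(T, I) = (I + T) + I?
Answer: 1039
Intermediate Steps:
R(T, I) = T + 2*I
u(d) = 8 (u(d) = 16 - 8 = 8)
u(-35)*R(21, -33) + 1399 = 8*(21 + 2*(-33)) + 1399 = 8*(21 - 66) + 1399 = 8*(-45) + 1399 = -360 + 1399 = 1039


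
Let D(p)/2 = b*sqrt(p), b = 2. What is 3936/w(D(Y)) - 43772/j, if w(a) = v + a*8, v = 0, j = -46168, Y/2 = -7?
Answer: 10943/11542 - 123*I*sqrt(14)/14 ≈ 0.9481 - 32.873*I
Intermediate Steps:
Y = -14 (Y = 2*(-7) = -14)
D(p) = 4*sqrt(p) (D(p) = 2*(2*sqrt(p)) = 4*sqrt(p))
w(a) = 8*a (w(a) = 0 + a*8 = 0 + 8*a = 8*a)
3936/w(D(Y)) - 43772/j = 3936/((8*(4*sqrt(-14)))) - 43772/(-46168) = 3936/((8*(4*(I*sqrt(14))))) - 43772*(-1/46168) = 3936/((8*(4*I*sqrt(14)))) + 10943/11542 = 3936/((32*I*sqrt(14))) + 10943/11542 = 3936*(-I*sqrt(14)/448) + 10943/11542 = -123*I*sqrt(14)/14 + 10943/11542 = 10943/11542 - 123*I*sqrt(14)/14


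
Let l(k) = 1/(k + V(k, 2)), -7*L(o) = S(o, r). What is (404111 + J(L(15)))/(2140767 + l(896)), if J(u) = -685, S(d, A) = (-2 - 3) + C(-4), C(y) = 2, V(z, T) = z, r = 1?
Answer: 722939392/3836254465 ≈ 0.18845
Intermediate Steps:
S(d, A) = -3 (S(d, A) = (-2 - 3) + 2 = -5 + 2 = -3)
L(o) = 3/7 (L(o) = -⅐*(-3) = 3/7)
l(k) = 1/(2*k) (l(k) = 1/(k + k) = 1/(2*k))
(404111 + J(L(15)))/(2140767 + l(896)) = (404111 - 685)/(2140767 + (½)/896) = 403426/(2140767 + (½)*(1/896)) = 403426/(2140767 + 1/1792) = 403426/(3836254465/1792) = 403426*(1792/3836254465) = 722939392/3836254465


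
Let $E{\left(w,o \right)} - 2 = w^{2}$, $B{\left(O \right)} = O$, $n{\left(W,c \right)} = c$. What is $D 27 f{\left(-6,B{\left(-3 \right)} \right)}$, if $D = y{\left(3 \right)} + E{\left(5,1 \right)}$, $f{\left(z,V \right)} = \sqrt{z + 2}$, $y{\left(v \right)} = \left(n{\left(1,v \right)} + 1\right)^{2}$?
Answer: $2322 i \approx 2322.0 i$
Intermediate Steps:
$E{\left(w,o \right)} = 2 + w^{2}$
$y{\left(v \right)} = \left(1 + v\right)^{2}$ ($y{\left(v \right)} = \left(v + 1\right)^{2} = \left(1 + v\right)^{2}$)
$f{\left(z,V \right)} = \sqrt{2 + z}$
$D = 43$ ($D = \left(1 + 3\right)^{2} + \left(2 + 5^{2}\right) = 4^{2} + \left(2 + 25\right) = 16 + 27 = 43$)
$D 27 f{\left(-6,B{\left(-3 \right)} \right)} = 43 \cdot 27 \sqrt{2 - 6} = 1161 \sqrt{-4} = 1161 \cdot 2 i = 2322 i$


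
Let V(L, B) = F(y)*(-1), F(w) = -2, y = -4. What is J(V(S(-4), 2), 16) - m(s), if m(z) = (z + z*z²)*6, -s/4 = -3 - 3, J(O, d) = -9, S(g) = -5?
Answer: -83097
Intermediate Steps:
V(L, B) = 2 (V(L, B) = -2*(-1) = 2)
s = 24 (s = -4*(-3 - 3) = -4*(-6) = 24)
m(z) = 6*z + 6*z³ (m(z) = (z + z³)*6 = 6*z + 6*z³)
J(V(S(-4), 2), 16) - m(s) = -9 - 6*24*(1 + 24²) = -9 - 6*24*(1 + 576) = -9 - 6*24*577 = -9 - 1*83088 = -9 - 83088 = -83097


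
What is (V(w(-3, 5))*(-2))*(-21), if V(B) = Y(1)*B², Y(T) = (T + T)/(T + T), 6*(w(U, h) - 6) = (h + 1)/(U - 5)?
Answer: 46389/32 ≈ 1449.7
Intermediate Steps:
w(U, h) = 6 + (1 + h)/(6*(-5 + U)) (w(U, h) = 6 + ((h + 1)/(U - 5))/6 = 6 + ((1 + h)/(-5 + U))/6 = 6 + (1 + h)/(6*(-5 + U)))
Y(T) = 1 (Y(T) = (2*T)/((2*T)) = (2*T)*(1/(2*T)) = 1)
V(B) = B² (V(B) = 1*B² = B²)
(V(w(-3, 5))*(-2))*(-21) = (((-179 + 5 + 36*(-3))/(6*(-5 - 3)))²*(-2))*(-21) = (((⅙)*(-179 + 5 - 108)/(-8))²*(-2))*(-21) = (((⅙)*(-⅛)*(-282))²*(-2))*(-21) = ((47/8)²*(-2))*(-21) = ((2209/64)*(-2))*(-21) = -2209/32*(-21) = 46389/32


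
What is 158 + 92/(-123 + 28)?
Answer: 14918/95 ≈ 157.03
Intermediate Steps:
158 + 92/(-123 + 28) = 158 + 92/(-95) = 158 + 92*(-1/95) = 158 - 92/95 = 14918/95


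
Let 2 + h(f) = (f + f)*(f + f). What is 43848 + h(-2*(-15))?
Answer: 47446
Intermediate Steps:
h(f) = -2 + 4*f² (h(f) = -2 + (f + f)*(f + f) = -2 + (2*f)*(2*f) = -2 + 4*f²)
43848 + h(-2*(-15)) = 43848 + (-2 + 4*(-2*(-15))²) = 43848 + (-2 + 4*30²) = 43848 + (-2 + 4*900) = 43848 + (-2 + 3600) = 43848 + 3598 = 47446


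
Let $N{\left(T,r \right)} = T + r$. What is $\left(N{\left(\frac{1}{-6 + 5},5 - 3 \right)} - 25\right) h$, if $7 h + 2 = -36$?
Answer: $\frac{912}{7} \approx 130.29$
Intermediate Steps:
$h = - \frac{38}{7}$ ($h = - \frac{2}{7} + \frac{1}{7} \left(-36\right) = - \frac{2}{7} - \frac{36}{7} = - \frac{38}{7} \approx -5.4286$)
$\left(N{\left(\frac{1}{-6 + 5},5 - 3 \right)} - 25\right) h = \left(\left(\frac{1}{-6 + 5} + \left(5 - 3\right)\right) - 25\right) \left(- \frac{38}{7}\right) = \left(\left(\frac{1}{-1} + \left(5 - 3\right)\right) - 25\right) \left(- \frac{38}{7}\right) = \left(\left(-1 + 2\right) - 25\right) \left(- \frac{38}{7}\right) = \left(1 - 25\right) \left(- \frac{38}{7}\right) = \left(-24\right) \left(- \frac{38}{7}\right) = \frac{912}{7}$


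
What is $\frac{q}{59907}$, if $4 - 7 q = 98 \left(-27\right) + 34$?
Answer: $\frac{872}{139783} \approx 0.0062382$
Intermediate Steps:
$q = \frac{2616}{7}$ ($q = \frac{4}{7} - \frac{98 \left(-27\right) + 34}{7} = \frac{4}{7} - \frac{-2646 + 34}{7} = \frac{4}{7} - - \frac{2612}{7} = \frac{4}{7} + \frac{2612}{7} = \frac{2616}{7} \approx 373.71$)
$\frac{q}{59907} = \frac{2616}{7 \cdot 59907} = \frac{2616}{7} \cdot \frac{1}{59907} = \frac{872}{139783}$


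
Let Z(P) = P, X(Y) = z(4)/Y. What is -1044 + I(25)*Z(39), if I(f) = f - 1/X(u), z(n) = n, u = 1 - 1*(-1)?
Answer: -177/2 ≈ -88.500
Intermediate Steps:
u = 2 (u = 1 + 1 = 2)
X(Y) = 4/Y
I(f) = -1/2 + f (I(f) = f - 1/(4/2) = f - 1/(4*(1/2)) = f - 1/2 = -1/2 + f)
-1044 + I(25)*Z(39) = -1044 + (-1/2 + 25)*39 = -1044 + (49/2)*39 = -1044 + 1911/2 = -177/2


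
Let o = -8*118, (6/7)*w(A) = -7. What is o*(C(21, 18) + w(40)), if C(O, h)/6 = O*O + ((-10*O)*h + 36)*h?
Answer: 1137654520/3 ≈ 3.7922e+8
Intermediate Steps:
w(A) = -49/6 (w(A) = (7/6)*(-7) = -49/6)
o = -944
C(O, h) = 6*O² + 6*h*(36 - 10*O*h) (C(O, h) = 6*(O*O + ((-10*O)*h + 36)*h) = 6*(O² + (-10*O*h + 36)*h) = 6*(O² + (36 - 10*O*h)*h) = 6*(O² + h*(36 - 10*O*h)) = 6*O² + 6*h*(36 - 10*O*h))
o*(C(21, 18) + w(40)) = -944*((6*21² + 216*18 - 60*21*18²) - 49/6) = -944*((6*441 + 3888 - 60*21*324) - 49/6) = -944*((2646 + 3888 - 408240) - 49/6) = -944*(-401706 - 49/6) = -944*(-2410285/6) = 1137654520/3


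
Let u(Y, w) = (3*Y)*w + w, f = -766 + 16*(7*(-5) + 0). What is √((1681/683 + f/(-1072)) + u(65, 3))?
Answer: √19824908892458/183044 ≈ 24.325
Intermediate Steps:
f = -1326 (f = -766 + 16*(-35 + 0) = -766 + 16*(-35) = -766 - 560 = -1326)
u(Y, w) = w + 3*Y*w (u(Y, w) = 3*Y*w + w = w + 3*Y*w)
√((1681/683 + f/(-1072)) + u(65, 3)) = √((1681/683 - 1326/(-1072)) + 3*(1 + 3*65)) = √((1681*(1/683) - 1326*(-1/1072)) + 3*(1 + 195)) = √((1681/683 + 663/536) + 3*196) = √(1353845/366088 + 588) = √(216613589/366088) = √19824908892458/183044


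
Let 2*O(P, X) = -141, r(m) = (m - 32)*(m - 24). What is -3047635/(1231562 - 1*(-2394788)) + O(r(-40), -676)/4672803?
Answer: -474708454286/564840638635 ≈ -0.84043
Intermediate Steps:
r(m) = (-32 + m)*(-24 + m)
O(P, X) = -141/2 (O(P, X) = (½)*(-141) = -141/2)
-3047635/(1231562 - 1*(-2394788)) + O(r(-40), -676)/4672803 = -3047635/(1231562 - 1*(-2394788)) - 141/2/4672803 = -3047635/(1231562 + 2394788) - 141/2*1/4672803 = -3047635/3626350 - 47/3115202 = -3047635*1/3626350 - 47/3115202 = -609527/725270 - 47/3115202 = -474708454286/564840638635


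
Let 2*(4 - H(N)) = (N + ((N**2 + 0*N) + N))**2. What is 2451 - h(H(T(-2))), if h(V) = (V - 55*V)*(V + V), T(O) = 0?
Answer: 4179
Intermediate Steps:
H(N) = 4 - (N**2 + 2*N)**2/2 (H(N) = 4 - (N + ((N**2 + 0*N) + N))**2/2 = 4 - (N + ((N**2 + 0) + N))**2/2 = 4 - (N + (N**2 + N))**2/2 = 4 - (N + (N + N**2))**2/2 = 4 - (N**2 + 2*N)**2/2)
h(V) = -108*V**2 (h(V) = (-54*V)*(2*V) = -108*V**2)
2451 - h(H(T(-2))) = 2451 - (-108)*(4 - 1/2*0**2*(2 + 0)**2)**2 = 2451 - (-108)*(4 - 1/2*0*2**2)**2 = 2451 - (-108)*(4 - 1/2*0*4)**2 = 2451 - (-108)*(4 + 0)**2 = 2451 - (-108)*4**2 = 2451 - (-108)*16 = 2451 - 1*(-1728) = 2451 + 1728 = 4179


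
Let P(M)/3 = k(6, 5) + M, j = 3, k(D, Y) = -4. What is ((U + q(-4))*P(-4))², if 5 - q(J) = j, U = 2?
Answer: 9216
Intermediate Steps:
q(J) = 2 (q(J) = 5 - 1*3 = 5 - 3 = 2)
P(M) = -12 + 3*M (P(M) = 3*(-4 + M) = -12 + 3*M)
((U + q(-4))*P(-4))² = ((2 + 2)*(-12 + 3*(-4)))² = (4*(-12 - 12))² = (4*(-24))² = (-96)² = 9216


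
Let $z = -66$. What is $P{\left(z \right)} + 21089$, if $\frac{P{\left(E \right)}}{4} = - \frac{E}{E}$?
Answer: $21085$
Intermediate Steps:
$P{\left(E \right)} = -4$ ($P{\left(E \right)} = 4 \left(- \frac{E}{E}\right) = 4 \left(\left(-1\right) 1\right) = 4 \left(-1\right) = -4$)
$P{\left(z \right)} + 21089 = -4 + 21089 = 21085$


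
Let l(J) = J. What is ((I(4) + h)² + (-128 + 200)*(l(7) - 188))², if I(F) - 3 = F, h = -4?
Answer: 169598529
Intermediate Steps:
I(F) = 3 + F
((I(4) + h)² + (-128 + 200)*(l(7) - 188))² = (((3 + 4) - 4)² + (-128 + 200)*(7 - 188))² = ((7 - 4)² + 72*(-181))² = (3² - 13032)² = (9 - 13032)² = (-13023)² = 169598529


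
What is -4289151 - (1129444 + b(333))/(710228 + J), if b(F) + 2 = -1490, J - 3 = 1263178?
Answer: -2821416771237/657803 ≈ -4.2892e+6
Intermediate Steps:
J = 1263181 (J = 3 + 1263178 = 1263181)
b(F) = -1492 (b(F) = -2 - 1490 = -1492)
-4289151 - (1129444 + b(333))/(710228 + J) = -4289151 - (1129444 - 1492)/(710228 + 1263181) = -4289151 - 1127952/1973409 = -4289151 - 1*375984/657803 = -4289151 - 375984/657803 = -2821416771237/657803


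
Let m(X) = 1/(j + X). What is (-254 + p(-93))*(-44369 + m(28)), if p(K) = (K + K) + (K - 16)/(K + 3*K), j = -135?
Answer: 194137676341/9951 ≈ 1.9509e+7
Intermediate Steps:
m(X) = 1/(-135 + X)
p(K) = 2*K + (-16 + K)/(4*K) (p(K) = 2*K + (-16 + K)/((4*K)) = 2*K + (-16 + K)*(1/(4*K)) = 2*K + (-16 + K)/(4*K))
(-254 + p(-93))*(-44369 + m(28)) = (-254 + (1/4 - 4/(-93) + 2*(-93)))*(-44369 + 1/(-135 + 28)) = (-254 + (1/4 - 4*(-1/93) - 186))*(-44369 + 1/(-107)) = (-254 + (1/4 + 4/93 - 186))*(-44369 - 1/107) = (-254 - 69083/372)*(-4747484/107) = -163571/372*(-4747484/107) = 194137676341/9951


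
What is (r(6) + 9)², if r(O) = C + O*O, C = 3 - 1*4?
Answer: 1936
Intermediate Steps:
C = -1 (C = 3 - 4 = -1)
r(O) = -1 + O² (r(O) = -1 + O*O = -1 + O²)
(r(6) + 9)² = ((-1 + 6²) + 9)² = ((-1 + 36) + 9)² = (35 + 9)² = 44² = 1936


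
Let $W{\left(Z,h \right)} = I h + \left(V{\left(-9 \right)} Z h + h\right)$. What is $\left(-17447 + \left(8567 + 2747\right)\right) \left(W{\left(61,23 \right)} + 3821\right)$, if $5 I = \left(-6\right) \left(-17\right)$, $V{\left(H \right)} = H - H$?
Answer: $- \frac{132264278}{5} \approx -2.6453 \cdot 10^{7}$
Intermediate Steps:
$V{\left(H \right)} = 0$
$I = \frac{102}{5}$ ($I = \frac{\left(-6\right) \left(-17\right)}{5} = \frac{1}{5} \cdot 102 = \frac{102}{5} \approx 20.4$)
$W{\left(Z,h \right)} = \frac{107 h}{5}$ ($W{\left(Z,h \right)} = \frac{102 h}{5} + \left(0 Z h + h\right) = \frac{102 h}{5} + \left(0 h + h\right) = \frac{102 h}{5} + \left(0 + h\right) = \frac{102 h}{5} + h = \frac{107 h}{5}$)
$\left(-17447 + \left(8567 + 2747\right)\right) \left(W{\left(61,23 \right)} + 3821\right) = \left(-17447 + \left(8567 + 2747\right)\right) \left(\frac{107}{5} \cdot 23 + 3821\right) = \left(-17447 + 11314\right) \left(\frac{2461}{5} + 3821\right) = \left(-6133\right) \frac{21566}{5} = - \frac{132264278}{5}$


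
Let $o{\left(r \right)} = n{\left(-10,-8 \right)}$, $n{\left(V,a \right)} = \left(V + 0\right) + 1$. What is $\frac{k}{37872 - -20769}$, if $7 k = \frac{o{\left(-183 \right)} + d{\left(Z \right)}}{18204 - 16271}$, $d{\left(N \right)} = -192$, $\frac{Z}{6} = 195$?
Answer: $- \frac{67}{264490457} \approx -2.5332 \cdot 10^{-7}$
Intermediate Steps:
$Z = 1170$ ($Z = 6 \cdot 195 = 1170$)
$n{\left(V,a \right)} = 1 + V$ ($n{\left(V,a \right)} = V + 1 = 1 + V$)
$o{\left(r \right)} = -9$ ($o{\left(r \right)} = 1 - 10 = -9$)
$k = - \frac{201}{13531}$ ($k = \frac{\left(-9 - 192\right) \frac{1}{18204 - 16271}}{7} = \frac{\left(-201\right) \frac{1}{1933}}{7} = \frac{1}{7} \left(- \frac{201}{1933}\right) = - \frac{201}{13531} \approx -0.014855$)
$\frac{k}{37872 - -20769} = - \frac{201}{13531 \left(37872 - -20769\right)} = - \frac{201}{13531 \left(37872 + 20769\right)} = - \frac{201}{13531 \cdot 58641} = \left(- \frac{201}{13531}\right) \frac{1}{58641} = - \frac{67}{264490457}$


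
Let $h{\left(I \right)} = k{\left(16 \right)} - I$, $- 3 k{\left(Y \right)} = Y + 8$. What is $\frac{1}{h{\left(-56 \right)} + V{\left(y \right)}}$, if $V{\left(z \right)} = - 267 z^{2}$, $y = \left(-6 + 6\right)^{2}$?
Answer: $\frac{1}{48} \approx 0.020833$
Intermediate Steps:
$k{\left(Y \right)} = - \frac{8}{3} - \frac{Y}{3}$ ($k{\left(Y \right)} = - \frac{Y + 8}{3} = - \frac{8 + Y}{3} = - \frac{8}{3} - \frac{Y}{3}$)
$h{\left(I \right)} = -8 - I$ ($h{\left(I \right)} = \left(- \frac{8}{3} - \frac{16}{3}\right) - I = -8 - I$)
$y = 0$ ($y = 0^{2} = 0$)
$\frac{1}{h{\left(-56 \right)} + V{\left(y \right)}} = \frac{1}{\left(-8 - -56\right) - 267 \cdot 0^{2}} = \frac{1}{\left(-8 + 56\right) - 0} = \frac{1}{48 + 0} = \frac{1}{48}$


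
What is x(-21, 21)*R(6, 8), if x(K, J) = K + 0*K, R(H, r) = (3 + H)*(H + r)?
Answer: -2646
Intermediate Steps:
x(K, J) = K (x(K, J) = K + 0 = K)
x(-21, 21)*R(6, 8) = -21*(6² + 3*6 + 3*8 + 6*8) = -21*(36 + 18 + 24 + 48) = -21*126 = -2646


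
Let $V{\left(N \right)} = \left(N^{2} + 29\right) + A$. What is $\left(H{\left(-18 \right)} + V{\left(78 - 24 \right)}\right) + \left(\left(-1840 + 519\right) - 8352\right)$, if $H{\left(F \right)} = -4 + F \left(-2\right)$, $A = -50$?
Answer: $-6746$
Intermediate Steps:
$H{\left(F \right)} = -4 - 2 F$
$V{\left(N \right)} = -21 + N^{2}$ ($V{\left(N \right)} = \left(N^{2} + 29\right) - 50 = \left(29 + N^{2}\right) - 50 = -21 + N^{2}$)
$\left(H{\left(-18 \right)} + V{\left(78 - 24 \right)}\right) + \left(\left(-1840 + 519\right) - 8352\right) = \left(\left(-4 - -36\right) - \left(21 - \left(78 - 24\right)^{2}\right)\right) + \left(\left(-1840 + 519\right) - 8352\right) = \left(\left(-4 + 36\right) - \left(21 - \left(78 - 24\right)^{2}\right)\right) - 9673 = \left(32 - \left(21 - 54^{2}\right)\right) - 9673 = \left(32 + \left(-21 + 2916\right)\right) - 9673 = \left(32 + 2895\right) - 9673 = 2927 - 9673 = -6746$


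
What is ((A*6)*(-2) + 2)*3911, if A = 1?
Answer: -39110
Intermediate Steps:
((A*6)*(-2) + 2)*3911 = ((1*6)*(-2) + 2)*3911 = (6*(-2) + 2)*3911 = (-12 + 2)*3911 = -10*3911 = -39110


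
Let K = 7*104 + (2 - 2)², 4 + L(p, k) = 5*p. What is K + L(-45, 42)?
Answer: 499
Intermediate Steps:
L(p, k) = -4 + 5*p
K = 728 (K = 728 + 0² = 728 + 0 = 728)
K + L(-45, 42) = 728 + (-4 + 5*(-45)) = 728 + (-4 - 225) = 728 - 229 = 499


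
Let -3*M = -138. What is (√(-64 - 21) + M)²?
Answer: (46 + I*√85)² ≈ 2031.0 + 848.2*I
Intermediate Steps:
M = 46 (M = -⅓*(-138) = 46)
(√(-64 - 21) + M)² = (√(-64 - 21) + 46)² = (√(-85) + 46)² = (I*√85 + 46)² = (46 + I*√85)²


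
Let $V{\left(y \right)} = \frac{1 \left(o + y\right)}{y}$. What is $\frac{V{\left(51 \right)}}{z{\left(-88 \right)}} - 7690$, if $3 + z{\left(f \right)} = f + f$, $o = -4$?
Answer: $- \frac{70202057}{9129} \approx -7690.0$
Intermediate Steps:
$z{\left(f \right)} = -3 + 2 f$ ($z{\left(f \right)} = -3 + \left(f + f\right) = -3 + 2 f$)
$V{\left(y \right)} = \frac{-4 + y}{y}$ ($V{\left(y \right)} = \frac{1 \left(-4 + y\right)}{y} = \frac{-4 + y}{y}$)
$\frac{V{\left(51 \right)}}{z{\left(-88 \right)}} - 7690 = \frac{\frac{1}{51} \left(-4 + 51\right)}{-3 + 2 \left(-88\right)} - 7690 = \frac{\frac{1}{51} \cdot 47}{-3 - 176} - 7690 = \frac{47}{51 \left(-179\right)} - 7690 = \frac{47}{51} \left(- \frac{1}{179}\right) - 7690 = - \frac{47}{9129} - 7690 = - \frac{70202057}{9129}$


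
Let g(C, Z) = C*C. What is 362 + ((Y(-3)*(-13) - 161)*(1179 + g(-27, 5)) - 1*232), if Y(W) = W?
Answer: -232646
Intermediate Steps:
g(C, Z) = C²
362 + ((Y(-3)*(-13) - 161)*(1179 + g(-27, 5)) - 1*232) = 362 + ((-3*(-13) - 161)*(1179 + (-27)²) - 1*232) = 362 + ((39 - 161)*(1179 + 729) - 232) = 362 + (-122*1908 - 232) = 362 + (-232776 - 232) = 362 - 233008 = -232646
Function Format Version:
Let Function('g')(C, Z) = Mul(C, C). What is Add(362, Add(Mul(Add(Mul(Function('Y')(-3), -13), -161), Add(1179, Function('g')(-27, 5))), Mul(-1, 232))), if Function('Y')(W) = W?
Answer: -232646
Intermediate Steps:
Function('g')(C, Z) = Pow(C, 2)
Add(362, Add(Mul(Add(Mul(Function('Y')(-3), -13), -161), Add(1179, Function('g')(-27, 5))), Mul(-1, 232))) = Add(362, Add(Mul(Add(Mul(-3, -13), -161), Add(1179, Pow(-27, 2))), Mul(-1, 232))) = Add(362, Add(Mul(Add(39, -161), Add(1179, 729)), -232)) = Add(362, Add(Mul(-122, 1908), -232)) = Add(362, Add(-232776, -232)) = Add(362, -233008) = -232646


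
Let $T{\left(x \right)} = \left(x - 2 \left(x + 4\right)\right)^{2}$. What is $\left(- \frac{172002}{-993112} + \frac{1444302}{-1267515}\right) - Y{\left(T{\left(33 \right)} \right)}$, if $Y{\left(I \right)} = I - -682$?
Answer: $- \frac{165317987409313}{69932464260} \approx -2364.0$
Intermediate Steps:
$T{\left(x \right)} = \left(-8 - x\right)^{2}$ ($T{\left(x \right)} = \left(x - 2 \left(4 + x\right)\right)^{2} = \left(x - \left(8 + 2 x\right)\right)^{2} = \left(-8 - x\right)^{2}$)
$Y{\left(I \right)} = 682 + I$ ($Y{\left(I \right)} = I + 682 = 682 + I$)
$\left(- \frac{172002}{-993112} + \frac{1444302}{-1267515}\right) - Y{\left(T{\left(33 \right)} \right)} = \left(- \frac{172002}{-993112} + \frac{1444302}{-1267515}\right) - \left(682 + \left(8 + 33\right)^{2}\right) = \left(\left(-172002\right) \left(- \frac{1}{993112}\right) + 1444302 \left(- \frac{1}{1267515}\right)\right) - \left(682 + 41^{2}\right) = \left(\frac{86001}{496556} - \frac{160478}{140835}\right) - \left(682 + 1681\right) = - \frac{67574362933}{69932464260} - 2363 = - \frac{165317987409313}{69932464260}$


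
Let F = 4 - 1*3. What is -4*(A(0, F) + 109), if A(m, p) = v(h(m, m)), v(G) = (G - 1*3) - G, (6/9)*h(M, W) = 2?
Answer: -424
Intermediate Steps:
h(M, W) = 3 (h(M, W) = (3/2)*2 = 3)
F = 1 (F = 4 - 3 = 1)
v(G) = -3 (v(G) = (G - 3) - G = (-3 + G) - G = -3)
A(m, p) = -3
-4*(A(0, F) + 109) = -4*(-3 + 109) = -4*106 = -424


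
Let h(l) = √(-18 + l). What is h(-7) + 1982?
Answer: 1982 + 5*I ≈ 1982.0 + 5.0*I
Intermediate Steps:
h(-7) + 1982 = √(-18 - 7) + 1982 = √(-25) + 1982 = 5*I + 1982 = 1982 + 5*I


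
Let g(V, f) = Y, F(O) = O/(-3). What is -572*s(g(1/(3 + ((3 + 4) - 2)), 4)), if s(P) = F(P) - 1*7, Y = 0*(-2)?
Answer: 4004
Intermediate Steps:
Y = 0
F(O) = -O/3 (F(O) = O*(-⅓) = -O/3)
g(V, f) = 0
s(P) = -7 - P/3 (s(P) = -P/3 - 1*7 = -P/3 - 7 = -7 - P/3)
-572*s(g(1/(3 + ((3 + 4) - 2)), 4)) = -572*(-7 - ⅓*0) = -572*(-7 + 0) = -572*(-7) = 4004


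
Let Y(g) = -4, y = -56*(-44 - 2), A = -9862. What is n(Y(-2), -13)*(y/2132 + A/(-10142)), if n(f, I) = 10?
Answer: 58939470/2702843 ≈ 21.806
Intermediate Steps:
y = 2576 (y = -56*(-46) = 2576)
n(Y(-2), -13)*(y/2132 + A/(-10142)) = 10*(2576/2132 - 9862/(-10142)) = 10*(2576*(1/2132) - 9862*(-1/10142)) = 10*(644/533 + 4931/5071) = 10*(5893947/2702843) = 58939470/2702843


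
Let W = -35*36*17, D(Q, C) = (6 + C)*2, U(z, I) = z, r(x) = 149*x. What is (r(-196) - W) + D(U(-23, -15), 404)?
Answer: -6964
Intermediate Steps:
D(Q, C) = 12 + 2*C
W = -21420 (W = -1260*17 = -21420)
(r(-196) - W) + D(U(-23, -15), 404) = (149*(-196) - 1*(-21420)) + (12 + 2*404) = (-29204 + 21420) + (12 + 808) = -7784 + 820 = -6964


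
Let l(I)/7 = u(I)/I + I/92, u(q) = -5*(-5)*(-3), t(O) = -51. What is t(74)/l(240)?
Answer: -18768/5915 ≈ -3.1730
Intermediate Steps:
u(q) = -75 (u(q) = 25*(-3) = -75)
l(I) = -525/I + 7*I/92 (l(I) = 7*(-75/I + I/92) = -525/I + 7*I/92)
t(74)/l(240) = -51/(-525/240 + (7/92)*240) = -51/(-525*1/240 + 420/23) = -51/(-35/16 + 420/23) = -51/5915/368 = -51*368/5915 = -18768/5915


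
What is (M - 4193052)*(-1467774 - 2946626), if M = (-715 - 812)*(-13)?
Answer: 18422178494400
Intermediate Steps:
M = 19851 (M = -1527*(-13) = 19851)
(M - 4193052)*(-1467774 - 2946626) = (19851 - 4193052)*(-1467774 - 2946626) = -4173201*(-4414400) = 18422178494400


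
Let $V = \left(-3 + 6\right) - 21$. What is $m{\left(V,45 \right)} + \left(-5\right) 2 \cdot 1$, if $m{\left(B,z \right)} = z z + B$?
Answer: $1997$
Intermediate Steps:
$V = -18$ ($V = 3 - 21 = -18$)
$m{\left(B,z \right)} = B + z^{2}$ ($m{\left(B,z \right)} = z^{2} + B = B + z^{2}$)
$m{\left(V,45 \right)} + \left(-5\right) 2 \cdot 1 = \left(-18 + 45^{2}\right) + \left(-5\right) 2 \cdot 1 = \left(-18 + 2025\right) - 10 = 2007 - 10 = 1997$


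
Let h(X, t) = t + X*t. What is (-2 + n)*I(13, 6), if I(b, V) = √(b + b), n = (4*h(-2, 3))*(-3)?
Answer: 34*√26 ≈ 173.37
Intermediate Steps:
n = 36 (n = (4*(3*(1 - 2)))*(-3) = (4*(3*(-1)))*(-3) = (4*(-3))*(-3) = -12*(-3) = 36)
I(b, V) = √2*√b (I(b, V) = √(2*b) = √2*√b)
(-2 + n)*I(13, 6) = (-2 + 36)*(√2*√13) = 34*√26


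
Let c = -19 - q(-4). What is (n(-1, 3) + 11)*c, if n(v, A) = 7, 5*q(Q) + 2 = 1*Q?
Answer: -1602/5 ≈ -320.40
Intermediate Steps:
q(Q) = -⅖ + Q/5 (q(Q) = -⅖ + (1*Q)/5 = -⅖ + Q/5)
c = -89/5 (c = -19 - (-⅖ + (⅕)*(-4)) = -19 - (-⅖ - ⅘) = -19 - 1*(-6/5) = -19 + 6/5 = -89/5 ≈ -17.800)
(n(-1, 3) + 11)*c = (7 + 11)*(-89/5) = 18*(-89/5) = -1602/5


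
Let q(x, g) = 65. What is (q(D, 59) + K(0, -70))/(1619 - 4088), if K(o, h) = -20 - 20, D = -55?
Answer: -25/2469 ≈ -0.010126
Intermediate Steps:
K(o, h) = -40
(q(D, 59) + K(0, -70))/(1619 - 4088) = (65 - 40)/(1619 - 4088) = 25/(-2469) = 25*(-1/2469) = -25/2469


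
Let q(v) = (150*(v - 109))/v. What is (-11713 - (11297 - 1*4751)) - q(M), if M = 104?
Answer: -949093/52 ≈ -18252.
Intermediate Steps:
q(v) = (-16350 + 150*v)/v (q(v) = (150*(-109 + v))/v = (-16350 + 150*v)/v)
(-11713 - (11297 - 1*4751)) - q(M) = (-11713 - (11297 - 1*4751)) - (150 - 16350/104) = (-11713 - (11297 - 4751)) - (150 - 16350*1/104) = (-11713 - 1*6546) - (150 - 8175/52) = (-11713 - 6546) - 1*(-375/52) = -18259 + 375/52 = -949093/52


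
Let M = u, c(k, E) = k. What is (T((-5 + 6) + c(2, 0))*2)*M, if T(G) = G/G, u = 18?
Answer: 36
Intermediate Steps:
T(G) = 1
M = 18
(T((-5 + 6) + c(2, 0))*2)*M = (1*2)*18 = 2*18 = 36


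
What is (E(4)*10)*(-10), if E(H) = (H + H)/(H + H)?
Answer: -100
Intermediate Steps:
E(H) = 1 (E(H) = (2*H)/((2*H)) = (2*H)*(1/(2*H)) = 1)
(E(4)*10)*(-10) = (1*10)*(-10) = 10*(-10) = -100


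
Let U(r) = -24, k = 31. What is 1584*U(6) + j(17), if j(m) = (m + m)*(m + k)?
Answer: -36384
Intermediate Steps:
j(m) = 2*m*(31 + m) (j(m) = (m + m)*(m + 31) = (2*m)*(31 + m) = 2*m*(31 + m))
1584*U(6) + j(17) = 1584*(-24) + 2*17*(31 + 17) = -38016 + 2*17*48 = -38016 + 1632 = -36384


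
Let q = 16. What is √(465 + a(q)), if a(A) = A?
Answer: √481 ≈ 21.932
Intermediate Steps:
√(465 + a(q)) = √(465 + 16) = √481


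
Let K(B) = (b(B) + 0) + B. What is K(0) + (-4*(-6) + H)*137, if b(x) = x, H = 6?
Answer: 4110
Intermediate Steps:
K(B) = 2*B (K(B) = (B + 0) + B = B + B = 2*B)
K(0) + (-4*(-6) + H)*137 = 2*0 + (-4*(-6) + 6)*137 = 0 + (24 + 6)*137 = 0 + 30*137 = 0 + 4110 = 4110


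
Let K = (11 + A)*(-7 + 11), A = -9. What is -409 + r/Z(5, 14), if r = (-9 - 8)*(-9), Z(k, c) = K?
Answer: -3119/8 ≈ -389.88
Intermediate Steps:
K = 8 (K = (11 - 9)*(-7 + 11) = 2*4 = 8)
Z(k, c) = 8
r = 153 (r = -17*(-9) = 153)
-409 + r/Z(5, 14) = -409 + 153/8 = -3119/8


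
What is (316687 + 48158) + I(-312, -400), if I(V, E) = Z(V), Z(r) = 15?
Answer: 364860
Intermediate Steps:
I(V, E) = 15
(316687 + 48158) + I(-312, -400) = (316687 + 48158) + 15 = 364845 + 15 = 364860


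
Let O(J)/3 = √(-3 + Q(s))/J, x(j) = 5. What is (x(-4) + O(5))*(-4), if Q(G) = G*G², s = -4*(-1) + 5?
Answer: -20 - 132*√6/5 ≈ -84.667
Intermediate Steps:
s = 9 (s = 4 + 5 = 9)
Q(G) = G³
O(J) = 33*√6/J (O(J) = 3*(√(-3 + 9³)/J) = 3*(√(-3 + 729)/J) = 3*(√726/J) = 3*((11*√6)/J) = 3*(11*√6/J) = 33*√6/J)
(x(-4) + O(5))*(-4) = (5 + 33*√6/5)*(-4) = -20 - 132*√6/5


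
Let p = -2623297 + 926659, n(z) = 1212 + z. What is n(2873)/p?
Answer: -4085/1696638 ≈ -0.0024077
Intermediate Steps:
p = -1696638
n(2873)/p = (1212 + 2873)/(-1696638) = 4085*(-1/1696638) = -4085/1696638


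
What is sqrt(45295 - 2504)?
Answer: sqrt(42791) ≈ 206.86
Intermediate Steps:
sqrt(45295 - 2504) = sqrt(42791)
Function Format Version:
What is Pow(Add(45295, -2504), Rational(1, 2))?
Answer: Pow(42791, Rational(1, 2)) ≈ 206.86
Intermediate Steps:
Pow(Add(45295, -2504), Rational(1, 2)) = Pow(42791, Rational(1, 2))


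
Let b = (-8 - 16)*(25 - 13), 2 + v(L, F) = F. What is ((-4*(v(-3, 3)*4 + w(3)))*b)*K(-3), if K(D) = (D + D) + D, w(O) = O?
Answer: -72576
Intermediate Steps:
v(L, F) = -2 + F
K(D) = 3*D (K(D) = 2*D + D = 3*D)
b = -288 (b = -24*12 = -288)
((-4*(v(-3, 3)*4 + w(3)))*b)*K(-3) = (-4*((-2 + 3)*4 + 3)*(-288))*(3*(-3)) = (-4*(1*4 + 3)*(-288))*(-9) = (-4*(4 + 3)*(-288))*(-9) = (-4*7*(-288))*(-9) = -28*(-288)*(-9) = 8064*(-9) = -72576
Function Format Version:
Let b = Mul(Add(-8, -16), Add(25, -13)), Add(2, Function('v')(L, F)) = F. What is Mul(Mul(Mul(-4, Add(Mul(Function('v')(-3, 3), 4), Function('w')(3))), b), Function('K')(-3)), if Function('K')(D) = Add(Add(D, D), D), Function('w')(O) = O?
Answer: -72576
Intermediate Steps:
Function('v')(L, F) = Add(-2, F)
Function('K')(D) = Mul(3, D) (Function('K')(D) = Add(Mul(2, D), D) = Mul(3, D))
b = -288 (b = Mul(-24, 12) = -288)
Mul(Mul(Mul(-4, Add(Mul(Function('v')(-3, 3), 4), Function('w')(3))), b), Function('K')(-3)) = Mul(Mul(Mul(-4, Add(Mul(Add(-2, 3), 4), 3)), -288), Mul(3, -3)) = Mul(Mul(Mul(-4, Add(Mul(1, 4), 3)), -288), -9) = Mul(Mul(Mul(-4, Add(4, 3)), -288), -9) = Mul(Mul(Mul(-4, 7), -288), -9) = Mul(Mul(-28, -288), -9) = Mul(8064, -9) = -72576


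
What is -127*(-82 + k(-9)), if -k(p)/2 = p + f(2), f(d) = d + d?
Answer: 9144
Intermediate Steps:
f(d) = 2*d
k(p) = -8 - 2*p (k(p) = -2*(p + 2*2) = -2*(p + 4) = -2*(4 + p) = -8 - 2*p)
-127*(-82 + k(-9)) = -127*(-82 + (-8 - 2*(-9))) = -127*(-82 + (-8 + 18)) = -127*(-82 + 10) = -127*(-72) = 9144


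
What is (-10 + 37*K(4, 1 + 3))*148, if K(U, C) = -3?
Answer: -17908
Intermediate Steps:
(-10 + 37*K(4, 1 + 3))*148 = (-10 + 37*(-3))*148 = (-10 - 111)*148 = -121*148 = -17908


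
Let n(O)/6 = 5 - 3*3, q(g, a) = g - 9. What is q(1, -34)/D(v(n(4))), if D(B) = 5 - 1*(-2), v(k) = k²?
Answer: -8/7 ≈ -1.1429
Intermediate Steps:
q(g, a) = -9 + g
n(O) = -24 (n(O) = 6*(5 - 3*3) = 6*(5 - 9) = 6*(-4) = -24)
D(B) = 7 (D(B) = 5 + 2 = 7)
q(1, -34)/D(v(n(4))) = (-9 + 1)/7 = (⅐)*(-8) = -8/7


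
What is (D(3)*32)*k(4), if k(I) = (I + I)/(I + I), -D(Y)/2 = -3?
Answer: 192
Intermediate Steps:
D(Y) = 6 (D(Y) = -2*(-3) = 6)
k(I) = 1 (k(I) = (2*I)/((2*I)) = (2*I)*(1/(2*I)) = 1)
(D(3)*32)*k(4) = (6*32)*1 = 192*1 = 192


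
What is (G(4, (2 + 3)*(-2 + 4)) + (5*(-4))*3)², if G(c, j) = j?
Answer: 2500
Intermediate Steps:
(G(4, (2 + 3)*(-2 + 4)) + (5*(-4))*3)² = ((2 + 3)*(-2 + 4) + (5*(-4))*3)² = (5*2 - 20*3)² = (10 - 60)² = (-50)² = 2500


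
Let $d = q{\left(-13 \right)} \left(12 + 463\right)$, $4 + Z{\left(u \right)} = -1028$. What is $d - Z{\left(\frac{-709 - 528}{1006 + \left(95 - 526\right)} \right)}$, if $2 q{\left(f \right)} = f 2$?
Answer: $-5143$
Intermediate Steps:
$q{\left(f \right)} = f$ ($q{\left(f \right)} = \frac{f 2}{2} = \frac{2 f}{2} = f$)
$Z{\left(u \right)} = -1032$ ($Z{\left(u \right)} = -4 - 1028 = -1032$)
$d = -6175$ ($d = - 13 \left(12 + 463\right) = \left(-13\right) 475 = -6175$)
$d - Z{\left(\frac{-709 - 528}{1006 + \left(95 - 526\right)} \right)} = -6175 - -1032 = -6175 + 1032 = -5143$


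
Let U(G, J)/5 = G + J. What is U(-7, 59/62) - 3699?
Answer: -231213/62 ≈ -3729.2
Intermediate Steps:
U(G, J) = 5*G + 5*J (U(G, J) = 5*(G + J) = 5*G + 5*J)
U(-7, 59/62) - 3699 = (5*(-7) + 5*(59/62)) - 3699 = (-35 + 5*(59*(1/62))) - 3699 = (-35 + 5*(59/62)) - 3699 = (-35 + 295/62) - 3699 = -1875/62 - 3699 = -231213/62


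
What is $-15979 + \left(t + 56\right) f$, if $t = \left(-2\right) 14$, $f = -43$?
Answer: $-17183$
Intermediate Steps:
$t = -28$
$-15979 + \left(t + 56\right) f = -15979 + \left(-28 + 56\right) \left(-43\right) = -15979 + 28 \left(-43\right) = -15979 - 1204 = -17183$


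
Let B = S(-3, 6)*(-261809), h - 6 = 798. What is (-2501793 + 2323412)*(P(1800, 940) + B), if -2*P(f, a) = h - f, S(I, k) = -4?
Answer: -186895838654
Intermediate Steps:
h = 804 (h = 6 + 798 = 804)
B = 1047236 (B = -4*(-261809) = 1047236)
P(f, a) = -402 + f/2 (P(f, a) = -(804 - f)/2 = -402 + f/2)
(-2501793 + 2323412)*(P(1800, 940) + B) = (-2501793 + 2323412)*((-402 + (½)*1800) + 1047236) = -178381*((-402 + 900) + 1047236) = -178381*(498 + 1047236) = -178381*1047734 = -186895838654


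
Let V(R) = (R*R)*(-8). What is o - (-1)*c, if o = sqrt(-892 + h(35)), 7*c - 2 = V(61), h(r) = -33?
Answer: -29766/7 + 5*I*sqrt(37) ≈ -4252.3 + 30.414*I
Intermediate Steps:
V(R) = -8*R**2 (V(R) = R**2*(-8) = -8*R**2)
c = -29766/7 (c = 2/7 + (-8*61**2)/7 = 2/7 + (-8*3721)/7 = 2/7 + (1/7)*(-29768) = 2/7 - 29768/7 = -29766/7 ≈ -4252.3)
o = 5*I*sqrt(37) (o = sqrt(-892 - 33) = sqrt(-925) = 5*I*sqrt(37) ≈ 30.414*I)
o - (-1)*c = 5*I*sqrt(37) - (-1)*(-29766)/7 = 5*I*sqrt(37) - 1*29766/7 = 5*I*sqrt(37) - 29766/7 = -29766/7 + 5*I*sqrt(37)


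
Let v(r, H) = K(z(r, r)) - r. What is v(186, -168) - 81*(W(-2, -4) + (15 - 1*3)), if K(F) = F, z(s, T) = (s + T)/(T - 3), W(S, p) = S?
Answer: -60632/61 ≈ -993.97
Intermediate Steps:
z(s, T) = (T + s)/(-3 + T)
v(r, H) = -r + 2*r/(-3 + r) (v(r, H) = (r + r)/(-3 + r) - r = (2*r)/(-3 + r) - r = 2*r/(-3 + r) - r = -r + 2*r/(-3 + r))
v(186, -168) - 81*(W(-2, -4) + (15 - 1*3)) = 186*(5 - 1*186)/(-3 + 186) - 81*(-2 + (15 - 1*3)) = 186*(5 - 186)/183 - 81*(-2 + (15 - 3)) = 186*(1/183)*(-181) - 81*(-2 + 12) = -11222/61 - 81*10 = -11222/61 - 810 = -60632/61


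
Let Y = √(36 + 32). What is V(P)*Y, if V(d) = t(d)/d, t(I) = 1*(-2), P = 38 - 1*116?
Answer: 2*√17/39 ≈ 0.21144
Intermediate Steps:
P = -78 (P = 38 - 116 = -78)
Y = 2*√17 (Y = √68 = 2*√17 ≈ 8.2462)
t(I) = -2
V(d) = -2/d
V(P)*Y = (-2/(-78))*(2*√17) = (-2*(-1/78))*(2*√17) = (2*√17)/39 = 2*√17/39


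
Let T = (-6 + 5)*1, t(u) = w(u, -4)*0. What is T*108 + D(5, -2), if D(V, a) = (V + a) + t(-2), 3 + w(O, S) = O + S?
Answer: -105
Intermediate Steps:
w(O, S) = -3 + O + S (w(O, S) = -3 + (O + S) = -3 + O + S)
t(u) = 0 (t(u) = (-3 + u - 4)*0 = (-7 + u)*0 = 0)
D(V, a) = V + a (D(V, a) = (V + a) + 0 = V + a)
T = -1 (T = -1*1 = -1)
T*108 + D(5, -2) = -1*108 + (5 - 2) = -108 + 3 = -105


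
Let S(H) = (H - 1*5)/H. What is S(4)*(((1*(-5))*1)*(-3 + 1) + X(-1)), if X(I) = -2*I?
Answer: -3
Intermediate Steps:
S(H) = (-5 + H)/H (S(H) = (H - 5)/H = (-5 + H)/H)
S(4)*(((1*(-5))*1)*(-3 + 1) + X(-1)) = ((-5 + 4)/4)*(((1*(-5))*1)*(-3 + 1) - 2*(-1)) = ((¼)*(-1))*(-5*1*(-2) + 2) = -(-5*(-2) + 2)/4 = -(10 + 2)/4 = -¼*12 = -3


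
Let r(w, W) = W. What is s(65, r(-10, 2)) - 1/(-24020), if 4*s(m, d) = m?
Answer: 195163/12010 ≈ 16.250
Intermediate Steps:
s(m, d) = m/4
s(65, r(-10, 2)) - 1/(-24020) = (1/4)*65 - 1/(-24020) = 65/4 - 1*(-1/24020) = 65/4 + 1/24020 = 195163/12010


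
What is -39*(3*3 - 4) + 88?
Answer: -107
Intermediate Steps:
-39*(3*3 - 4) + 88 = -39*(9 - 4) + 88 = -39*5 + 88 = -195 + 88 = -107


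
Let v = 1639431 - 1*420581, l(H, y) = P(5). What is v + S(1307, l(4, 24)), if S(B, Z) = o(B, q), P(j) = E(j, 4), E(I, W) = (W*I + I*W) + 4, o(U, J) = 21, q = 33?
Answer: 1218871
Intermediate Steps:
E(I, W) = 4 + 2*I*W (E(I, W) = (I*W + I*W) + 4 = 2*I*W + 4 = 4 + 2*I*W)
P(j) = 4 + 8*j (P(j) = 4 + 2*j*4 = 4 + 8*j)
l(H, y) = 44 (l(H, y) = 4 + 8*5 = 4 + 40 = 44)
v = 1218850 (v = 1639431 - 420581 = 1218850)
S(B, Z) = 21
v + S(1307, l(4, 24)) = 1218850 + 21 = 1218871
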